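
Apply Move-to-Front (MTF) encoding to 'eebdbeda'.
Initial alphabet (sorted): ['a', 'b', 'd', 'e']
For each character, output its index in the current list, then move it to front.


MTF encoding:
'e': index 3 in ['a', 'b', 'd', 'e'] -> ['e', 'a', 'b', 'd']
'e': index 0 in ['e', 'a', 'b', 'd'] -> ['e', 'a', 'b', 'd']
'b': index 2 in ['e', 'a', 'b', 'd'] -> ['b', 'e', 'a', 'd']
'd': index 3 in ['b', 'e', 'a', 'd'] -> ['d', 'b', 'e', 'a']
'b': index 1 in ['d', 'b', 'e', 'a'] -> ['b', 'd', 'e', 'a']
'e': index 2 in ['b', 'd', 'e', 'a'] -> ['e', 'b', 'd', 'a']
'd': index 2 in ['e', 'b', 'd', 'a'] -> ['d', 'e', 'b', 'a']
'a': index 3 in ['d', 'e', 'b', 'a'] -> ['a', 'd', 'e', 'b']


Output: [3, 0, 2, 3, 1, 2, 2, 3]


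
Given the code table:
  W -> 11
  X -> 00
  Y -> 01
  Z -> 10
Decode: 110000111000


Decoding:
11 -> W
00 -> X
00 -> X
11 -> W
10 -> Z
00 -> X


Result: WXXWZX


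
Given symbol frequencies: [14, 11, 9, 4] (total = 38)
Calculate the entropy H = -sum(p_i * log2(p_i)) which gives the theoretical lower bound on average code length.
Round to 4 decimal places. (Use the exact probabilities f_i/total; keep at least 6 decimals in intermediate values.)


Per-symbol terms -p_i * log2(p_i) with p_i = f_i/38:
  p = 14/38 = 0.368421: log2(p) = -1.440573, -p*log2(p) = 0.530737
  p = 11/38 = 0.289474: log2(p) = -1.788496, -p*log2(p) = 0.517722
  p = 9/38 = 0.236842: log2(p) = -2.078003, -p*log2(p) = 0.492158
  p = 4/38 = 0.105263: log2(p) = -3.247928, -p*log2(p) = 0.341887
H = 0.530737 + 0.517722 + 0.492158 + 0.341887 = 1.882504

H = 1.8825 bits/symbol


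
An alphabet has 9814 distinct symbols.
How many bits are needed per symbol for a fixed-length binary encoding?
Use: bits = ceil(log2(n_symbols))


log2(9814) = 13.2606
Bracket: 2^13 = 8192 < 9814 <= 2^14 = 16384
So ceil(log2(9814)) = 14

bits = ceil(log2(9814)) = ceil(13.2606) = 14 bits


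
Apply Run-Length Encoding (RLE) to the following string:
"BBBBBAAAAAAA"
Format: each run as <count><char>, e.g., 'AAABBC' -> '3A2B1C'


Scanning runs left to right:
  i=0: run of 'B' x 5 -> '5B'
  i=5: run of 'A' x 7 -> '7A'

RLE = 5B7A


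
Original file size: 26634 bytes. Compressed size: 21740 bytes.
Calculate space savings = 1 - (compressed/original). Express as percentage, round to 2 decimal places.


ratio = compressed/original = 21740/26634 = 0.81625
savings = 1 - ratio = 1 - 0.81625 = 0.18375
as a percentage: 0.18375 * 100 = 18.38%

Space savings = 1 - 21740/26634 = 18.38%


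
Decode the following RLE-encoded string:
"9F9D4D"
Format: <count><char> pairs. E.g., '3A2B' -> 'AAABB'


Expanding each <count><char> pair:
  9F -> 'FFFFFFFFF'
  9D -> 'DDDDDDDDD'
  4D -> 'DDDD'

Decoded = FFFFFFFFFDDDDDDDDDDDDD


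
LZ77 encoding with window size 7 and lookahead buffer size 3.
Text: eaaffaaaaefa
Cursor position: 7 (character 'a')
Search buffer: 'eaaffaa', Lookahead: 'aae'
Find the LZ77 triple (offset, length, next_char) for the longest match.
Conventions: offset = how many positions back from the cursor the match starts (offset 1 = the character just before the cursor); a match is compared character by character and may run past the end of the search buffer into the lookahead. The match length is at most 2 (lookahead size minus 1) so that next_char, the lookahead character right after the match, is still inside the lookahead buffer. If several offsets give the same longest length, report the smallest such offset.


Try each offset into the search buffer:
  offset=1 (pos 6, char 'a'): match length 2
  offset=2 (pos 5, char 'a'): match length 2
  offset=3 (pos 4, char 'f'): match length 0
  offset=4 (pos 3, char 'f'): match length 0
  offset=5 (pos 2, char 'a'): match length 1
  offset=6 (pos 1, char 'a'): match length 2
  offset=7 (pos 0, char 'e'): match length 0
Longest match has length 2, found at offsets 1, 2, 6; take the smallest, offset 1.
next_char = character at position 7 + 2 = 9 -> 'e'

Best match: offset=1, length=2 (matching 'aa' starting at position 6)
LZ77 triple: (1, 2, 'e')


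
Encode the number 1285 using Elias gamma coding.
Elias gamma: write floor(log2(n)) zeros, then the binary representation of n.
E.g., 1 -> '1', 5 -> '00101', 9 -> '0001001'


num_bits = floor(log2(1285)) + 1 = 11
leading_zeros = num_bits - 1 = 10
binary(1285) = 10100000101

Elias gamma(1285) = '0000000000' + '10100000101' = 000000000010100000101 (21 bits)


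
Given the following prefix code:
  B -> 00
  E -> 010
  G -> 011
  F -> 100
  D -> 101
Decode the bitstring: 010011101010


Decoding step by step:
Bits 010 -> E
Bits 011 -> G
Bits 101 -> D
Bits 010 -> E


Decoded message: EGDE


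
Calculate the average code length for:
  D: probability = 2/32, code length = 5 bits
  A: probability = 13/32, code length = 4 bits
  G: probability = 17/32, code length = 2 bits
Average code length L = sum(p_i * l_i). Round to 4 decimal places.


Weighted contributions p_i * l_i:
  D: (2/32) * 5 = 10/32
  A: (13/32) * 4 = 52/32
  G: (17/32) * 2 = 34/32
Sum = (10 + 52 + 34)/32 = 96/32

L = 96/32 = 3.0000 bits/symbol


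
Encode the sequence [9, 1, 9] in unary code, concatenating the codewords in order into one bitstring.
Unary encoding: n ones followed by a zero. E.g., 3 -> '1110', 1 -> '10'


Encode each number as n ones followed by a terminating 0:
  9 -> 1111111110 (10 bits)
  1 -> 10 (2 bits)
  9 -> 1111111110 (10 bits)
Total length = 10 + 2 + 10 = 22 bits.

Unary([9, 1, 9]) = 1111111110101111111110 (22 bits)


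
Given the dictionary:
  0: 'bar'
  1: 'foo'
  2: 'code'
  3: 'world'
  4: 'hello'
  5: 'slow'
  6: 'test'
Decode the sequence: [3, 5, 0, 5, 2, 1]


Look up each index in the dictionary:
  3 -> 'world'
  5 -> 'slow'
  0 -> 'bar'
  5 -> 'slow'
  2 -> 'code'
  1 -> 'foo'

Decoded: "world slow bar slow code foo"


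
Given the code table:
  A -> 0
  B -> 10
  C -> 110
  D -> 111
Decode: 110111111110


Decoding:
110 -> C
111 -> D
111 -> D
110 -> C


Result: CDDC


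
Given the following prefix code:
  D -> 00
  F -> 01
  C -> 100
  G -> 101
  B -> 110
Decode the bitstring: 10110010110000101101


Decoding step by step:
Bits 101 -> G
Bits 100 -> C
Bits 101 -> G
Bits 100 -> C
Bits 00 -> D
Bits 101 -> G
Bits 101 -> G


Decoded message: GCGCDGG


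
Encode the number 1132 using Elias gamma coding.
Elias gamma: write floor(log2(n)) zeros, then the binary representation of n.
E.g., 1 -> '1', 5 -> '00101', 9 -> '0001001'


num_bits = floor(log2(1132)) + 1 = 11
leading_zeros = num_bits - 1 = 10
binary(1132) = 10001101100

Elias gamma(1132) = '0000000000' + '10001101100' = 000000000010001101100 (21 bits)


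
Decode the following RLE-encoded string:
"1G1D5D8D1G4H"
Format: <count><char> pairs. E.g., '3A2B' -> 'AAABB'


Expanding each <count><char> pair:
  1G -> 'G'
  1D -> 'D'
  5D -> 'DDDDD'
  8D -> 'DDDDDDDD'
  1G -> 'G'
  4H -> 'HHHH'

Decoded = GDDDDDDDDDDDDDDGHHHH


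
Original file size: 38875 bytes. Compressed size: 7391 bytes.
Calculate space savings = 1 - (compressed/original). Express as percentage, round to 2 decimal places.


ratio = compressed/original = 7391/38875 = 0.190122
savings = 1 - ratio = 1 - 0.190122 = 0.809878
as a percentage: 0.809878 * 100 = 80.99%

Space savings = 1 - 7391/38875 = 80.99%


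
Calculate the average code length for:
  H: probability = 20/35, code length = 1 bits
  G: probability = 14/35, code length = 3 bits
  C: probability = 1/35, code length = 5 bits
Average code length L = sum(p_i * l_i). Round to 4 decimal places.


Weighted contributions p_i * l_i:
  H: (20/35) * 1 = 20/35
  G: (14/35) * 3 = 42/35
  C: (1/35) * 5 = 5/35
Sum = (20 + 42 + 5)/35 = 67/35

L = 67/35 = 1.9143 bits/symbol


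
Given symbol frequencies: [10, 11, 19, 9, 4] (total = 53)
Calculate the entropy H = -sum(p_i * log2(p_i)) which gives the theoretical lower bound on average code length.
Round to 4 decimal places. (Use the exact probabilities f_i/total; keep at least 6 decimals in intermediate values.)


Per-symbol terms -p_i * log2(p_i) with p_i = f_i/53:
  p = 10/53 = 0.188679: log2(p) = -2.405992, -p*log2(p) = 0.453961
  p = 11/53 = 0.207547: log2(p) = -2.268489, -p*log2(p) = 0.470818
  p = 19/53 = 0.358491: log2(p) = -1.479993, -p*log2(p) = 0.530564
  p = 9/53 = 0.169811: log2(p) = -2.557995, -p*log2(p) = 0.434377
  p = 4/53 = 0.075472: log2(p) = -3.727920, -p*log2(p) = 0.281352
H = 0.453961 + 0.470818 + 0.530564 + 0.434377 + 0.281352 = 2.171072

H = 2.1711 bits/symbol


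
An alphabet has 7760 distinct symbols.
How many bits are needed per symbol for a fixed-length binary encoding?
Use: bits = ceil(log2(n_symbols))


log2(7760) = 12.9218
Bracket: 2^12 = 4096 < 7760 <= 2^13 = 8192
So ceil(log2(7760)) = 13

bits = ceil(log2(7760)) = ceil(12.9218) = 13 bits


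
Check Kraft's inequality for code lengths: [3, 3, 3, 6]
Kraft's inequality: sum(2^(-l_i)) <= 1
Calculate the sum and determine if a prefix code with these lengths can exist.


Sum = 2^(-3) + 2^(-3) + 2^(-3) + 2^(-6)
    = 0.125 + 0.125 + 0.125 + 0.015625
    = 25/64 = 0.390625
Since 0.390625 <= 1, Kraft's inequality IS satisfied.
A prefix code with these lengths CAN exist.

Kraft sum = 0.390625. Satisfied.


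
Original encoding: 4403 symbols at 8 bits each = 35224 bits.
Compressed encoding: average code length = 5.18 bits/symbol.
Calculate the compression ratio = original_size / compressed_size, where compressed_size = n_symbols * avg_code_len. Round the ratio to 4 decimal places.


original_size = n_symbols * orig_bits = 4403 * 8 = 35224 bits
compressed_size = n_symbols * avg_code_len = 4403 * 5.18 = 22807.54 bits
ratio = original_size / compressed_size = 35224 / 22807.54 = 1.5444

Compression ratio = 1.5444


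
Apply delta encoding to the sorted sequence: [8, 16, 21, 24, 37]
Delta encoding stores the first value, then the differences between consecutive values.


First value: 8
Deltas:
  16 - 8 = 8
  21 - 16 = 5
  24 - 21 = 3
  37 - 24 = 13


Delta encoded: [8, 8, 5, 3, 13]


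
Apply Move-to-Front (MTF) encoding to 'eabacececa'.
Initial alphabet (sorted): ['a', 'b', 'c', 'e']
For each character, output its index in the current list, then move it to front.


MTF encoding:
'e': index 3 in ['a', 'b', 'c', 'e'] -> ['e', 'a', 'b', 'c']
'a': index 1 in ['e', 'a', 'b', 'c'] -> ['a', 'e', 'b', 'c']
'b': index 2 in ['a', 'e', 'b', 'c'] -> ['b', 'a', 'e', 'c']
'a': index 1 in ['b', 'a', 'e', 'c'] -> ['a', 'b', 'e', 'c']
'c': index 3 in ['a', 'b', 'e', 'c'] -> ['c', 'a', 'b', 'e']
'e': index 3 in ['c', 'a', 'b', 'e'] -> ['e', 'c', 'a', 'b']
'c': index 1 in ['e', 'c', 'a', 'b'] -> ['c', 'e', 'a', 'b']
'e': index 1 in ['c', 'e', 'a', 'b'] -> ['e', 'c', 'a', 'b']
'c': index 1 in ['e', 'c', 'a', 'b'] -> ['c', 'e', 'a', 'b']
'a': index 2 in ['c', 'e', 'a', 'b'] -> ['a', 'c', 'e', 'b']


Output: [3, 1, 2, 1, 3, 3, 1, 1, 1, 2]


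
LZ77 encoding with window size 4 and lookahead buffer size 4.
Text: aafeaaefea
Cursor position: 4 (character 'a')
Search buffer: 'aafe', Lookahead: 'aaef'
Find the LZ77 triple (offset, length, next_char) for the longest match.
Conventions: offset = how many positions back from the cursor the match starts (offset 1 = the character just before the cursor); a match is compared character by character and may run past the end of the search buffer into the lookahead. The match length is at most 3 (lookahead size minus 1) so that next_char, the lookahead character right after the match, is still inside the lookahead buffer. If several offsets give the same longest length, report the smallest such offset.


Try each offset into the search buffer:
  offset=1 (pos 3, char 'e'): match length 0
  offset=2 (pos 2, char 'f'): match length 0
  offset=3 (pos 1, char 'a'): match length 1
  offset=4 (pos 0, char 'a'): match length 2
Longest match has length 2 at offset 4.
next_char = character at position 4 + 2 = 6 -> 'e'

Best match: offset=4, length=2 (matching 'aa' starting at position 0)
LZ77 triple: (4, 2, 'e')


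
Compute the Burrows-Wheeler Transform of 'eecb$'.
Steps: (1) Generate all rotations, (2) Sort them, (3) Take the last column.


Rotations (sorted):
  0: $eecb -> last char: b
  1: b$eec -> last char: c
  2: cb$ee -> last char: e
  3: ecb$e -> last char: e
  4: eecb$ -> last char: $


BWT = bcee$


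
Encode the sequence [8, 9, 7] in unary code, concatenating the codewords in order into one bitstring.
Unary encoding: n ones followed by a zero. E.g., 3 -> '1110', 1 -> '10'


Encode each number as n ones followed by a terminating 0:
  8 -> 111111110 (9 bits)
  9 -> 1111111110 (10 bits)
  7 -> 11111110 (8 bits)
Total length = 9 + 10 + 8 = 27 bits.

Unary([8, 9, 7]) = 111111110111111111011111110 (27 bits)


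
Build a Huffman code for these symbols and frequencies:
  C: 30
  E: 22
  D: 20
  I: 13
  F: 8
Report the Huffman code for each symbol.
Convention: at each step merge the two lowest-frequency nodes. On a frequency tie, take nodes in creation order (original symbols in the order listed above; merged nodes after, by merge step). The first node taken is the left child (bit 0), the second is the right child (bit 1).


Huffman tree construction:
Step 1: Merge F(8) + I(13) = 21
Step 2: Merge D(20) + (F+I)(21) = 41
Step 3: Merge E(22) + C(30) = 52
Step 4: Merge (D+(F+I))(41) + (E+C)(52) = 93
Read each symbol's code off the tree from the root (left child = 0, right child = 1).

Codes:
  C: 11 (length 2)
  E: 10 (length 2)
  D: 00 (length 2)
  I: 011 (length 3)
  F: 010 (length 3)
Average code length: 207/93 = 2.2258 bits/symbol


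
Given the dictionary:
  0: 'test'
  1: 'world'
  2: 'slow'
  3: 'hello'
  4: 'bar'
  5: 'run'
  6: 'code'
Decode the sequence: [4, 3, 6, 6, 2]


Look up each index in the dictionary:
  4 -> 'bar'
  3 -> 'hello'
  6 -> 'code'
  6 -> 'code'
  2 -> 'slow'

Decoded: "bar hello code code slow"


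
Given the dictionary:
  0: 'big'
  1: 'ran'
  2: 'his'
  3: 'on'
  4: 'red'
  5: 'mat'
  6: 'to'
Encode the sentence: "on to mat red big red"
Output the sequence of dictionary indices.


Look up each word in the dictionary:
  'on' -> 3
  'to' -> 6
  'mat' -> 5
  'red' -> 4
  'big' -> 0
  'red' -> 4

Encoded: [3, 6, 5, 4, 0, 4]


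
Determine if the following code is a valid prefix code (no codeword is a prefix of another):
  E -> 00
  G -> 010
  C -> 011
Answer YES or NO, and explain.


Checking each pair (does one codeword prefix another?):
  E='00' vs G='010': no prefix
  E='00' vs C='011': no prefix
  G='010' vs E='00': no prefix
  G='010' vs C='011': no prefix
  C='011' vs E='00': no prefix
  C='011' vs G='010': no prefix
No violation found over all pairs.

YES -- this is a valid prefix code. No codeword is a prefix of any other codeword.


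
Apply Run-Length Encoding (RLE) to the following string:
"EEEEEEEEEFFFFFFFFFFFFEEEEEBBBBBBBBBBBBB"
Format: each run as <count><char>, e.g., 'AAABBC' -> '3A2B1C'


Scanning runs left to right:
  i=0: run of 'E' x 9 -> '9E'
  i=9: run of 'F' x 12 -> '12F'
  i=21: run of 'E' x 5 -> '5E'
  i=26: run of 'B' x 13 -> '13B'

RLE = 9E12F5E13B


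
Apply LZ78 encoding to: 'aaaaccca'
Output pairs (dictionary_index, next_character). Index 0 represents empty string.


LZ78 encoding steps:
Dictionary: {0: ''}
Step 1: w='' (idx 0), next='a' -> output (0, 'a'), add 'a' as idx 1
Step 2: w='a' (idx 1), next='a' -> output (1, 'a'), add 'aa' as idx 2
Step 3: w='a' (idx 1), next='c' -> output (1, 'c'), add 'ac' as idx 3
Step 4: w='' (idx 0), next='c' -> output (0, 'c'), add 'c' as idx 4
Step 5: w='c' (idx 4), next='a' -> output (4, 'a'), add 'ca' as idx 5


Encoded: [(0, 'a'), (1, 'a'), (1, 'c'), (0, 'c'), (4, 'a')]


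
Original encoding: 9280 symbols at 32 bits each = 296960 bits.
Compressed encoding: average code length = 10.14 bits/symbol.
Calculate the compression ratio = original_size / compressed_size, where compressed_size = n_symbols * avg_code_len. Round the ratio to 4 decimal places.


original_size = n_symbols * orig_bits = 9280 * 32 = 296960 bits
compressed_size = n_symbols * avg_code_len = 9280 * 10.14 = 94099.2 bits
ratio = original_size / compressed_size = 296960 / 94099.2 = 3.1558

Compression ratio = 3.1558


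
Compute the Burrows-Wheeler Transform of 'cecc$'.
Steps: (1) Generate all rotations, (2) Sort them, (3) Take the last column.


Rotations (sorted):
  0: $cecc -> last char: c
  1: c$cec -> last char: c
  2: cc$ce -> last char: e
  3: cecc$ -> last char: $
  4: ecc$c -> last char: c


BWT = cce$c


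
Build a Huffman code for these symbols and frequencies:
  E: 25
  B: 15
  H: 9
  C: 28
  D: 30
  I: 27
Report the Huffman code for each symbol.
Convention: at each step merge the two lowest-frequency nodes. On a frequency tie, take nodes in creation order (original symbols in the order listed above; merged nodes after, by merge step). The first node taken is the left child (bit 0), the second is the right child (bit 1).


Huffman tree construction:
Step 1: Merge H(9) + B(15) = 24
Step 2: Merge (H+B)(24) + E(25) = 49
Step 3: Merge I(27) + C(28) = 55
Step 4: Merge D(30) + ((H+B)+E)(49) = 79
Step 5: Merge (I+C)(55) + (D+((H+B)+E))(79) = 134
Read each symbol's code off the tree from the root (left child = 0, right child = 1).

Codes:
  E: 111 (length 3)
  B: 1101 (length 4)
  H: 1100 (length 4)
  C: 01 (length 2)
  D: 10 (length 2)
  I: 00 (length 2)
Average code length: 341/134 = 2.5448 bits/symbol


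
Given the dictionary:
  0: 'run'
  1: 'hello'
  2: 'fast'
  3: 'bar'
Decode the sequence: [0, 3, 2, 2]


Look up each index in the dictionary:
  0 -> 'run'
  3 -> 'bar'
  2 -> 'fast'
  2 -> 'fast'

Decoded: "run bar fast fast"


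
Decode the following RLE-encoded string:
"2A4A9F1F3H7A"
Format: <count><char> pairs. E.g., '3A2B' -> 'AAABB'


Expanding each <count><char> pair:
  2A -> 'AA'
  4A -> 'AAAA'
  9F -> 'FFFFFFFFF'
  1F -> 'F'
  3H -> 'HHH'
  7A -> 'AAAAAAA'

Decoded = AAAAAAFFFFFFFFFFHHHAAAAAAA


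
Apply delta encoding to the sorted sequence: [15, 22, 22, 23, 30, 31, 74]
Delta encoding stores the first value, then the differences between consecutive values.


First value: 15
Deltas:
  22 - 15 = 7
  22 - 22 = 0
  23 - 22 = 1
  30 - 23 = 7
  31 - 30 = 1
  74 - 31 = 43


Delta encoded: [15, 7, 0, 1, 7, 1, 43]


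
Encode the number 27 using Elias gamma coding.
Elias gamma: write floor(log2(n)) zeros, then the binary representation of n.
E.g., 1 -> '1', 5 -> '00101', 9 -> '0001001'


num_bits = floor(log2(27)) + 1 = 5
leading_zeros = num_bits - 1 = 4
binary(27) = 11011

Elias gamma(27) = '0000' + '11011' = 000011011 (9 bits)


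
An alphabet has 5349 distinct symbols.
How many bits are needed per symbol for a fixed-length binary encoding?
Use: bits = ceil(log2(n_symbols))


log2(5349) = 12.3851
Bracket: 2^12 = 4096 < 5349 <= 2^13 = 8192
So ceil(log2(5349)) = 13

bits = ceil(log2(5349)) = ceil(12.3851) = 13 bits


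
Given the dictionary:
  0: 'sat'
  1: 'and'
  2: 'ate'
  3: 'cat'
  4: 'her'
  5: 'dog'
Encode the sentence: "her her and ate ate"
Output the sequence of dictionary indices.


Look up each word in the dictionary:
  'her' -> 4
  'her' -> 4
  'and' -> 1
  'ate' -> 2
  'ate' -> 2

Encoded: [4, 4, 1, 2, 2]


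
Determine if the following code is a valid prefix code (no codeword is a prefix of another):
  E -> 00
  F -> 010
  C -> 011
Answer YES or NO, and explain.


Checking each pair (does one codeword prefix another?):
  E='00' vs F='010': no prefix
  E='00' vs C='011': no prefix
  F='010' vs E='00': no prefix
  F='010' vs C='011': no prefix
  C='011' vs E='00': no prefix
  C='011' vs F='010': no prefix
No violation found over all pairs.

YES -- this is a valid prefix code. No codeword is a prefix of any other codeword.


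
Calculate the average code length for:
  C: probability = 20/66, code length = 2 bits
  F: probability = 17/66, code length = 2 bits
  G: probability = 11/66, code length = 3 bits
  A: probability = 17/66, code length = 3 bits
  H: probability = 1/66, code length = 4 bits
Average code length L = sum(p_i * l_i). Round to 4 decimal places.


Weighted contributions p_i * l_i:
  C: (20/66) * 2 = 40/66
  F: (17/66) * 2 = 34/66
  G: (11/66) * 3 = 33/66
  A: (17/66) * 3 = 51/66
  H: (1/66) * 4 = 4/66
Sum = (40 + 34 + 33 + 51 + 4)/66 = 162/66

L = 162/66 = 2.4545 bits/symbol


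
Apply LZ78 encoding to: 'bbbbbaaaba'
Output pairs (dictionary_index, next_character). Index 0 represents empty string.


LZ78 encoding steps:
Dictionary: {0: ''}
Step 1: w='' (idx 0), next='b' -> output (0, 'b'), add 'b' as idx 1
Step 2: w='b' (idx 1), next='b' -> output (1, 'b'), add 'bb' as idx 2
Step 3: w='bb' (idx 2), next='a' -> output (2, 'a'), add 'bba' as idx 3
Step 4: w='' (idx 0), next='a' -> output (0, 'a'), add 'a' as idx 4
Step 5: w='a' (idx 4), next='b' -> output (4, 'b'), add 'ab' as idx 5
Step 6: w='a' (idx 4), end of input -> output (4, '')


Encoded: [(0, 'b'), (1, 'b'), (2, 'a'), (0, 'a'), (4, 'b'), (4, '')]


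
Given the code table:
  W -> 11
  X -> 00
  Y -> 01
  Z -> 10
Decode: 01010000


Decoding:
01 -> Y
01 -> Y
00 -> X
00 -> X


Result: YYXX


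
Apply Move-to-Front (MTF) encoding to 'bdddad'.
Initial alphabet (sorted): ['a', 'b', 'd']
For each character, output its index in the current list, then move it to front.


MTF encoding:
'b': index 1 in ['a', 'b', 'd'] -> ['b', 'a', 'd']
'd': index 2 in ['b', 'a', 'd'] -> ['d', 'b', 'a']
'd': index 0 in ['d', 'b', 'a'] -> ['d', 'b', 'a']
'd': index 0 in ['d', 'b', 'a'] -> ['d', 'b', 'a']
'a': index 2 in ['d', 'b', 'a'] -> ['a', 'd', 'b']
'd': index 1 in ['a', 'd', 'b'] -> ['d', 'a', 'b']


Output: [1, 2, 0, 0, 2, 1]


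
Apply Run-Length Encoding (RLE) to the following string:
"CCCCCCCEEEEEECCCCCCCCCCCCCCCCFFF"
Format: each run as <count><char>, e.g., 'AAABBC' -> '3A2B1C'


Scanning runs left to right:
  i=0: run of 'C' x 7 -> '7C'
  i=7: run of 'E' x 6 -> '6E'
  i=13: run of 'C' x 16 -> '16C'
  i=29: run of 'F' x 3 -> '3F'

RLE = 7C6E16C3F


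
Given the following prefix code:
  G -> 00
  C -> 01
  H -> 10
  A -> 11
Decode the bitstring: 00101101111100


Decoding step by step:
Bits 00 -> G
Bits 10 -> H
Bits 11 -> A
Bits 01 -> C
Bits 11 -> A
Bits 11 -> A
Bits 00 -> G


Decoded message: GHACAAG


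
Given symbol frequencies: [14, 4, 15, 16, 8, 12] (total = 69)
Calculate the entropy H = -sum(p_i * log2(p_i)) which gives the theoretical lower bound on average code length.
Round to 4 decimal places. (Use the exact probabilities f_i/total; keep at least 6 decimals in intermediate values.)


Per-symbol terms -p_i * log2(p_i) with p_i = f_i/69:
  p = 14/69 = 0.202899: log2(p) = -2.301170, -p*log2(p) = 0.466904
  p = 4/69 = 0.057971: log2(p) = -4.108524, -p*log2(p) = 0.238175
  p = 15/69 = 0.217391: log2(p) = -2.201634, -p*log2(p) = 0.478616
  p = 16/69 = 0.231884: log2(p) = -2.108524, -p*log2(p) = 0.488933
  p = 8/69 = 0.115942: log2(p) = -3.108524, -p*log2(p) = 0.360409
  p = 12/69 = 0.173913: log2(p) = -2.523562, -p*log2(p) = 0.438880
H = 0.466904 + 0.238175 + 0.478616 + 0.488933 + 0.360409 + 0.438880 = 2.471917

H = 2.4719 bits/symbol


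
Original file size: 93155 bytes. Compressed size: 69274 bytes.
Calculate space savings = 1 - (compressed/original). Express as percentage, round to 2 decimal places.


ratio = compressed/original = 69274/93155 = 0.743642
savings = 1 - ratio = 1 - 0.743642 = 0.256358
as a percentage: 0.256358 * 100 = 25.64%

Space savings = 1 - 69274/93155 = 25.64%


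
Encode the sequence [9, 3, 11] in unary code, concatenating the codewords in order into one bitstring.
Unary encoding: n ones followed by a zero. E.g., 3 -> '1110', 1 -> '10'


Encode each number as n ones followed by a terminating 0:
  9 -> 1111111110 (10 bits)
  3 -> 1110 (4 bits)
  11 -> 111111111110 (12 bits)
Total length = 10 + 4 + 12 = 26 bits.

Unary([9, 3, 11]) = 11111111101110111111111110 (26 bits)


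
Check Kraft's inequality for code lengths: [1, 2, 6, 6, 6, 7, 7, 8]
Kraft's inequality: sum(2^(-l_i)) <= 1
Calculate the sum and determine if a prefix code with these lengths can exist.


Sum = 2^(-1) + 2^(-2) + 2^(-6) + 2^(-6) + 2^(-6) + 2^(-7) + 2^(-7) + 2^(-8)
    = 0.5 + 0.25 + 0.015625 + 0.015625 + 0.015625 + 0.0078125 + 0.0078125 + 0.00390625
    = 209/256 = 0.81640625
Since 0.81640625 <= 1, Kraft's inequality IS satisfied.
A prefix code with these lengths CAN exist.

Kraft sum = 0.81640625. Satisfied.


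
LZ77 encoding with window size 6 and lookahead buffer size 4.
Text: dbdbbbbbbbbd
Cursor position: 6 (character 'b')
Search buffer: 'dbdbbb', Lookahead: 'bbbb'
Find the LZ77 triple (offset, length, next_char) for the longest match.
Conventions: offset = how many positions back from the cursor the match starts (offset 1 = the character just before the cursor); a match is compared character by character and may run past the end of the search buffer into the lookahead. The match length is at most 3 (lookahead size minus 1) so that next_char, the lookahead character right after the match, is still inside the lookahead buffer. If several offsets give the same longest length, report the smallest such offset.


Try each offset into the search buffer:
  offset=1 (pos 5, char 'b'): match length 3
  offset=2 (pos 4, char 'b'): match length 3
  offset=3 (pos 3, char 'b'): match length 3
  offset=4 (pos 2, char 'd'): match length 0
  offset=5 (pos 1, char 'b'): match length 1
  offset=6 (pos 0, char 'd'): match length 0
Longest match has length 3, found at offsets 1, 2, 3; take the smallest, offset 1.
next_char = character at position 6 + 3 = 9 -> 'b'

Best match: offset=1, length=3 (matching 'bbb' starting at position 5)
LZ77 triple: (1, 3, 'b')


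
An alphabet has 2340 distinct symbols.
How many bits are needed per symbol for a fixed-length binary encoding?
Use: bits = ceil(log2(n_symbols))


log2(2340) = 11.1923
Bracket: 2^11 = 2048 < 2340 <= 2^12 = 4096
So ceil(log2(2340)) = 12

bits = ceil(log2(2340)) = ceil(11.1923) = 12 bits


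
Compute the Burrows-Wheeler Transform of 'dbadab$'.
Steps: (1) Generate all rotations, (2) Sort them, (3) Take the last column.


Rotations (sorted):
  0: $dbadab -> last char: b
  1: ab$dbad -> last char: d
  2: adab$db -> last char: b
  3: b$dbada -> last char: a
  4: badab$d -> last char: d
  5: dab$dba -> last char: a
  6: dbadab$ -> last char: $


BWT = bdbada$


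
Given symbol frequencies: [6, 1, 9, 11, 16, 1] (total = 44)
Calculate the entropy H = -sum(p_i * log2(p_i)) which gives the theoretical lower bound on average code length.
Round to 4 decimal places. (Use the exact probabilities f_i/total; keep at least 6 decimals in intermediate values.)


Per-symbol terms -p_i * log2(p_i) with p_i = f_i/44:
  p = 6/44 = 0.136364: log2(p) = -2.874469, -p*log2(p) = 0.391973
  p = 1/44 = 0.022727: log2(p) = -5.459432, -p*log2(p) = 0.124078
  p = 9/44 = 0.204545: log2(p) = -2.289507, -p*log2(p) = 0.468308
  p = 11/44 = 0.250000: log2(p) = -2.000000, -p*log2(p) = 0.500000
  p = 16/44 = 0.363636: log2(p) = -1.459432, -p*log2(p) = 0.530702
  p = 1/44 = 0.022727: log2(p) = -5.459432, -p*log2(p) = 0.124078
H = 0.391973 + 0.124078 + 0.468308 + 0.500000 + 0.530702 + 0.124078 = 2.139139

H = 2.1391 bits/symbol


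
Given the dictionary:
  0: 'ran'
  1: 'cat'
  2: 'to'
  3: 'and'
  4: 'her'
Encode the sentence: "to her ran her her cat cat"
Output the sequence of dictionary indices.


Look up each word in the dictionary:
  'to' -> 2
  'her' -> 4
  'ran' -> 0
  'her' -> 4
  'her' -> 4
  'cat' -> 1
  'cat' -> 1

Encoded: [2, 4, 0, 4, 4, 1, 1]


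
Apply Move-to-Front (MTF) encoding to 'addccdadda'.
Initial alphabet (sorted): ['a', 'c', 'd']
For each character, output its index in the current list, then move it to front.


MTF encoding:
'a': index 0 in ['a', 'c', 'd'] -> ['a', 'c', 'd']
'd': index 2 in ['a', 'c', 'd'] -> ['d', 'a', 'c']
'd': index 0 in ['d', 'a', 'c'] -> ['d', 'a', 'c']
'c': index 2 in ['d', 'a', 'c'] -> ['c', 'd', 'a']
'c': index 0 in ['c', 'd', 'a'] -> ['c', 'd', 'a']
'd': index 1 in ['c', 'd', 'a'] -> ['d', 'c', 'a']
'a': index 2 in ['d', 'c', 'a'] -> ['a', 'd', 'c']
'd': index 1 in ['a', 'd', 'c'] -> ['d', 'a', 'c']
'd': index 0 in ['d', 'a', 'c'] -> ['d', 'a', 'c']
'a': index 1 in ['d', 'a', 'c'] -> ['a', 'd', 'c']


Output: [0, 2, 0, 2, 0, 1, 2, 1, 0, 1]


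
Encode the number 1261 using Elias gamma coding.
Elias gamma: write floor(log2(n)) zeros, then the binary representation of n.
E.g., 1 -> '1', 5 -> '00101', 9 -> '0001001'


num_bits = floor(log2(1261)) + 1 = 11
leading_zeros = num_bits - 1 = 10
binary(1261) = 10011101101

Elias gamma(1261) = '0000000000' + '10011101101' = 000000000010011101101 (21 bits)


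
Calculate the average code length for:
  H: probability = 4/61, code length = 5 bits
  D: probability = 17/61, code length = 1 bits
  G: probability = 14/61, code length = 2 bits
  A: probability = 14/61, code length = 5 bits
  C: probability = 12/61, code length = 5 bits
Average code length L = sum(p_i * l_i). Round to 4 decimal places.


Weighted contributions p_i * l_i:
  H: (4/61) * 5 = 20/61
  D: (17/61) * 1 = 17/61
  G: (14/61) * 2 = 28/61
  A: (14/61) * 5 = 70/61
  C: (12/61) * 5 = 60/61
Sum = (20 + 17 + 28 + 70 + 60)/61 = 195/61

L = 195/61 = 3.1967 bits/symbol


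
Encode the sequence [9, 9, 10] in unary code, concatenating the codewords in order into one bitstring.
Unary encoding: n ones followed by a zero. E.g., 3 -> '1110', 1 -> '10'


Encode each number as n ones followed by a terminating 0:
  9 -> 1111111110 (10 bits)
  9 -> 1111111110 (10 bits)
  10 -> 11111111110 (11 bits)
Total length = 10 + 10 + 11 = 31 bits.

Unary([9, 9, 10]) = 1111111110111111111011111111110 (31 bits)


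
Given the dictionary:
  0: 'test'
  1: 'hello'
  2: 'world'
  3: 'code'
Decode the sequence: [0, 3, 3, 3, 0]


Look up each index in the dictionary:
  0 -> 'test'
  3 -> 'code'
  3 -> 'code'
  3 -> 'code'
  0 -> 'test'

Decoded: "test code code code test"


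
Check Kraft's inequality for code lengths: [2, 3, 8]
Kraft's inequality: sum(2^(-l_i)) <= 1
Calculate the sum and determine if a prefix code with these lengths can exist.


Sum = 2^(-2) + 2^(-3) + 2^(-8)
    = 0.25 + 0.125 + 0.00390625
    = 97/256 = 0.37890625
Since 0.37890625 <= 1, Kraft's inequality IS satisfied.
A prefix code with these lengths CAN exist.

Kraft sum = 0.37890625. Satisfied.


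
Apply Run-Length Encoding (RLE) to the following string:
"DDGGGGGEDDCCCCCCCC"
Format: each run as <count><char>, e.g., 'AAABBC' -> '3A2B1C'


Scanning runs left to right:
  i=0: run of 'D' x 2 -> '2D'
  i=2: run of 'G' x 5 -> '5G'
  i=7: run of 'E' x 1 -> '1E'
  i=8: run of 'D' x 2 -> '2D'
  i=10: run of 'C' x 8 -> '8C'

RLE = 2D5G1E2D8C


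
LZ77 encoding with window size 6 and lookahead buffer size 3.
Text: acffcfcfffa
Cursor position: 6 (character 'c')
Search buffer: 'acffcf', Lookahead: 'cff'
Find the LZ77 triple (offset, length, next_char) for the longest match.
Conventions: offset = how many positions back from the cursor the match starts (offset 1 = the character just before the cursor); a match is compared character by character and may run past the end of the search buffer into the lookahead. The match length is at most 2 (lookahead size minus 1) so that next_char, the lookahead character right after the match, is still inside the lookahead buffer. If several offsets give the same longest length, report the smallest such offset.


Try each offset into the search buffer:
  offset=1 (pos 5, char 'f'): match length 0
  offset=2 (pos 4, char 'c'): match length 2
  offset=3 (pos 3, char 'f'): match length 0
  offset=4 (pos 2, char 'f'): match length 0
  offset=5 (pos 1, char 'c'): match length 2
  offset=6 (pos 0, char 'a'): match length 0
Longest match has length 2, found at offsets 2, 5; take the smallest, offset 2.
next_char = character at position 6 + 2 = 8 -> 'f'

Best match: offset=2, length=2 (matching 'cf' starting at position 4)
LZ77 triple: (2, 2, 'f')


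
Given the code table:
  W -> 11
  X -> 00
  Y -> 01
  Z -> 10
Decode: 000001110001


Decoding:
00 -> X
00 -> X
01 -> Y
11 -> W
00 -> X
01 -> Y


Result: XXYWXY


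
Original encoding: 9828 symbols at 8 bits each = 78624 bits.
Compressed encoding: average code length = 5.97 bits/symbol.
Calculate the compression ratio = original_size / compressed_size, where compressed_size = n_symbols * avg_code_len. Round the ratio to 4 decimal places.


original_size = n_symbols * orig_bits = 9828 * 8 = 78624 bits
compressed_size = n_symbols * avg_code_len = 9828 * 5.97 = 58673.16 bits
ratio = original_size / compressed_size = 78624 / 58673.16 = 1.34

Compression ratio = 1.34


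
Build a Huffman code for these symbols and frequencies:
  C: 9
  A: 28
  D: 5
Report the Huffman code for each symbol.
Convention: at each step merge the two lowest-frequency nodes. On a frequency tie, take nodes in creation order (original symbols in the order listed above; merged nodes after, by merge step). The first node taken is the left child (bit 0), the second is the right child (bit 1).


Huffman tree construction:
Step 1: Merge D(5) + C(9) = 14
Step 2: Merge (D+C)(14) + A(28) = 42
Read each symbol's code off the tree from the root (left child = 0, right child = 1).

Codes:
  C: 01 (length 2)
  A: 1 (length 1)
  D: 00 (length 2)
Average code length: 56/42 = 1.3333 bits/symbol


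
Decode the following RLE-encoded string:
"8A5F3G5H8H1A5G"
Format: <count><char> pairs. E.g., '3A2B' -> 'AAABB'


Expanding each <count><char> pair:
  8A -> 'AAAAAAAA'
  5F -> 'FFFFF'
  3G -> 'GGG'
  5H -> 'HHHHH'
  8H -> 'HHHHHHHH'
  1A -> 'A'
  5G -> 'GGGGG'

Decoded = AAAAAAAAFFFFFGGGHHHHHHHHHHHHHAGGGGG


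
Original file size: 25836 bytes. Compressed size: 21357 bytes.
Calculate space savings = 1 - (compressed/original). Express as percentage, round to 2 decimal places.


ratio = compressed/original = 21357/25836 = 0.826637
savings = 1 - ratio = 1 - 0.826637 = 0.173363
as a percentage: 0.173363 * 100 = 17.34%

Space savings = 1 - 21357/25836 = 17.34%


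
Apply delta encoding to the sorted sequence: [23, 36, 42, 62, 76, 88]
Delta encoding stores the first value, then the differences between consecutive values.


First value: 23
Deltas:
  36 - 23 = 13
  42 - 36 = 6
  62 - 42 = 20
  76 - 62 = 14
  88 - 76 = 12


Delta encoded: [23, 13, 6, 20, 14, 12]


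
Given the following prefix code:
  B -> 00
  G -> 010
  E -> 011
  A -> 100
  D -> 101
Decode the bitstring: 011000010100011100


Decoding step by step:
Bits 011 -> E
Bits 00 -> B
Bits 00 -> B
Bits 101 -> D
Bits 00 -> B
Bits 011 -> E
Bits 100 -> A


Decoded message: EBBDBEA


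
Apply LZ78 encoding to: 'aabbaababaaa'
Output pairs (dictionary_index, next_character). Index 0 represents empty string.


LZ78 encoding steps:
Dictionary: {0: ''}
Step 1: w='' (idx 0), next='a' -> output (0, 'a'), add 'a' as idx 1
Step 2: w='a' (idx 1), next='b' -> output (1, 'b'), add 'ab' as idx 2
Step 3: w='' (idx 0), next='b' -> output (0, 'b'), add 'b' as idx 3
Step 4: w='a' (idx 1), next='a' -> output (1, 'a'), add 'aa' as idx 4
Step 5: w='b' (idx 3), next='a' -> output (3, 'a'), add 'ba' as idx 5
Step 6: w='ba' (idx 5), next='a' -> output (5, 'a'), add 'baa' as idx 6
Step 7: w='a' (idx 1), end of input -> output (1, '')


Encoded: [(0, 'a'), (1, 'b'), (0, 'b'), (1, 'a'), (3, 'a'), (5, 'a'), (1, '')]


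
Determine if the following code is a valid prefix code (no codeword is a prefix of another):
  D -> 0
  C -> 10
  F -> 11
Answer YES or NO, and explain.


Checking each pair (does one codeword prefix another?):
  D='0' vs C='10': no prefix
  D='0' vs F='11': no prefix
  C='10' vs D='0': no prefix
  C='10' vs F='11': no prefix
  F='11' vs D='0': no prefix
  F='11' vs C='10': no prefix
No violation found over all pairs.

YES -- this is a valid prefix code. No codeword is a prefix of any other codeword.


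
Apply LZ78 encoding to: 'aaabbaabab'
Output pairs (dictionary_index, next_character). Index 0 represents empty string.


LZ78 encoding steps:
Dictionary: {0: ''}
Step 1: w='' (idx 0), next='a' -> output (0, 'a'), add 'a' as idx 1
Step 2: w='a' (idx 1), next='a' -> output (1, 'a'), add 'aa' as idx 2
Step 3: w='' (idx 0), next='b' -> output (0, 'b'), add 'b' as idx 3
Step 4: w='b' (idx 3), next='a' -> output (3, 'a'), add 'ba' as idx 4
Step 5: w='a' (idx 1), next='b' -> output (1, 'b'), add 'ab' as idx 5
Step 6: w='ab' (idx 5), end of input -> output (5, '')


Encoded: [(0, 'a'), (1, 'a'), (0, 'b'), (3, 'a'), (1, 'b'), (5, '')]


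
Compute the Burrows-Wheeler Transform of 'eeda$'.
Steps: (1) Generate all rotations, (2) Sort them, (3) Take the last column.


Rotations (sorted):
  0: $eeda -> last char: a
  1: a$eed -> last char: d
  2: da$ee -> last char: e
  3: eda$e -> last char: e
  4: eeda$ -> last char: $


BWT = adee$


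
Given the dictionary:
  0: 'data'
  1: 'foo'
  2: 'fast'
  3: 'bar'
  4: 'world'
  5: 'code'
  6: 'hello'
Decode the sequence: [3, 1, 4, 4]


Look up each index in the dictionary:
  3 -> 'bar'
  1 -> 'foo'
  4 -> 'world'
  4 -> 'world'

Decoded: "bar foo world world"


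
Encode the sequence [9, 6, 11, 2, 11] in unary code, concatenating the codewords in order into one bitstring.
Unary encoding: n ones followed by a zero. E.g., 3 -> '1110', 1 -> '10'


Encode each number as n ones followed by a terminating 0:
  9 -> 1111111110 (10 bits)
  6 -> 1111110 (7 bits)
  11 -> 111111111110 (12 bits)
  2 -> 110 (3 bits)
  11 -> 111111111110 (12 bits)
Total length = 10 + 7 + 12 + 3 + 12 = 44 bits.

Unary([9, 6, 11, 2, 11]) = 11111111101111110111111111110110111111111110 (44 bits)


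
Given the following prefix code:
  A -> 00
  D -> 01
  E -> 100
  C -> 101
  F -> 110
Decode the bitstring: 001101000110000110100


Decoding step by step:
Bits 00 -> A
Bits 110 -> F
Bits 100 -> E
Bits 01 -> D
Bits 100 -> E
Bits 00 -> A
Bits 110 -> F
Bits 100 -> E


Decoded message: AFEDEAFE


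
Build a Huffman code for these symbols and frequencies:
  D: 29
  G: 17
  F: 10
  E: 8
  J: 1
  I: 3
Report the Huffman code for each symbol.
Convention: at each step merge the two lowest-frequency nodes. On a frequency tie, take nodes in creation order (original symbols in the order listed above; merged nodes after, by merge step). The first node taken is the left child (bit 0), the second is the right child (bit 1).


Huffman tree construction:
Step 1: Merge J(1) + I(3) = 4
Step 2: Merge (J+I)(4) + E(8) = 12
Step 3: Merge F(10) + ((J+I)+E)(12) = 22
Step 4: Merge G(17) + (F+((J+I)+E))(22) = 39
Step 5: Merge D(29) + (G+(F+((J+I)+E)))(39) = 68
Read each symbol's code off the tree from the root (left child = 0, right child = 1).

Codes:
  D: 0 (length 1)
  G: 10 (length 2)
  F: 110 (length 3)
  E: 1111 (length 4)
  J: 11100 (length 5)
  I: 11101 (length 5)
Average code length: 145/68 = 2.1324 bits/symbol


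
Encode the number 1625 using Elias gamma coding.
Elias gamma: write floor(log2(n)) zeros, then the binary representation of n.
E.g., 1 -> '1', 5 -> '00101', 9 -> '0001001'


num_bits = floor(log2(1625)) + 1 = 11
leading_zeros = num_bits - 1 = 10
binary(1625) = 11001011001

Elias gamma(1625) = '0000000000' + '11001011001' = 000000000011001011001 (21 bits)


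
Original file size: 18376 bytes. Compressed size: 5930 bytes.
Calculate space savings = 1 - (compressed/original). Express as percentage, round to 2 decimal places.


ratio = compressed/original = 5930/18376 = 0.322704
savings = 1 - ratio = 1 - 0.322704 = 0.677296
as a percentage: 0.677296 * 100 = 67.73%

Space savings = 1 - 5930/18376 = 67.73%


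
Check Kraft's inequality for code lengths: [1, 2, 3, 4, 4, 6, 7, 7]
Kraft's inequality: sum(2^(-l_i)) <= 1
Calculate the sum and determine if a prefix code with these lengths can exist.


Sum = 2^(-1) + 2^(-2) + 2^(-3) + 2^(-4) + 2^(-4) + 2^(-6) + 2^(-7) + 2^(-7)
    = 0.5 + 0.25 + 0.125 + 0.0625 + 0.0625 + 0.015625 + 0.0078125 + 0.0078125
    = 132/128 = 1.03125
Since 1.03125 > 1, Kraft's inequality is NOT satisfied.
A prefix code with these lengths CANNOT exist.

Kraft sum = 1.03125. Not satisfied.


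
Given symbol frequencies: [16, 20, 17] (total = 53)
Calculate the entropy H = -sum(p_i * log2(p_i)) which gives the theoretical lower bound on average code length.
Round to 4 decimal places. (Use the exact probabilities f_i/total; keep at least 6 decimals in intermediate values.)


Per-symbol terms -p_i * log2(p_i) with p_i = f_i/53:
  p = 16/53 = 0.301887: log2(p) = -1.727920, -p*log2(p) = 0.521636
  p = 20/53 = 0.377358: log2(p) = -1.405992, -p*log2(p) = 0.530563
  p = 17/53 = 0.320755: log2(p) = -1.640458, -p*log2(p) = 0.526185
H = 0.521636 + 0.530563 + 0.526185 = 1.578384

H = 1.5784 bits/symbol
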